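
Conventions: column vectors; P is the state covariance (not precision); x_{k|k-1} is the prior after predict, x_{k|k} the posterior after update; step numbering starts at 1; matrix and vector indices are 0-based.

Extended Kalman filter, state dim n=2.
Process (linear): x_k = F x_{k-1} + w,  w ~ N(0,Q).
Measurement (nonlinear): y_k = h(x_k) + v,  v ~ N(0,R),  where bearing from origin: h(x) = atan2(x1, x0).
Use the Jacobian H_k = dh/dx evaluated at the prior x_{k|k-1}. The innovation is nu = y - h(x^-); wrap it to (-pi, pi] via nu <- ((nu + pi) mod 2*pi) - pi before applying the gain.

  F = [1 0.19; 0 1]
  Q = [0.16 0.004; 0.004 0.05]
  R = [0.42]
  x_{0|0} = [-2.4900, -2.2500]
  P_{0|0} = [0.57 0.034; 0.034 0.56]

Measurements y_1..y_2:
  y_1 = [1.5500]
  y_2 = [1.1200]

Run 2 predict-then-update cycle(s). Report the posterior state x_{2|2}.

x_post = [-3.9276, -1.1136]

step 1: x^-=[-2.9175, -2.2500]  P^-=[0.7631 0.1444; 0.1444 0.6100]  H_jac=[0.1658 -0.2149]  S=[0.4589]  K=[0.2080; -0.2336]  nu=[-2.2485]  x^+=[-3.3853, -1.7248]  P^+=[0.7433 0.1667; 0.1667 0.5850]
step 2: x^-=[-3.7130, -1.7248]  P^-=[0.9877 0.2818; 0.2818 0.6350]  H_jac=[0.1029 -0.2215]  S=[0.4488]  K=[0.0874; -0.2488]  nu=[-2.4565]  x^+=[-3.9276, -1.1136]  P^+=[0.9843 0.2916; 0.2916 0.6072]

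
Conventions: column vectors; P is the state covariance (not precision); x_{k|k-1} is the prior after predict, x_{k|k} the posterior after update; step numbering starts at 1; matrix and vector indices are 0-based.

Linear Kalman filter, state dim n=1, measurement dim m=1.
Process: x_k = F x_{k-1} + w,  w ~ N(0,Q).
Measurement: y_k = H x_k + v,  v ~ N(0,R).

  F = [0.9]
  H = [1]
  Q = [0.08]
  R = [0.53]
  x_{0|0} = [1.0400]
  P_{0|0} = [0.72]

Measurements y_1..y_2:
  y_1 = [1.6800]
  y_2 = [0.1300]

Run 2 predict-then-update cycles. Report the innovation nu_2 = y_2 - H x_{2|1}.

step 1: x^-=[0.9360]  P^-=[0.6632]  S=[1.1932]  K=[0.5558]  nu=[0.7440]  x^+=[1.3495]  P^+=[0.2946]
step 2: x^-=[1.2146]  P^-=[0.3186]  S=[0.8486]  K=[0.3755]  nu=[-1.0846]  x^+=[0.8074]  P^+=[0.1990]

innov = [-1.0846]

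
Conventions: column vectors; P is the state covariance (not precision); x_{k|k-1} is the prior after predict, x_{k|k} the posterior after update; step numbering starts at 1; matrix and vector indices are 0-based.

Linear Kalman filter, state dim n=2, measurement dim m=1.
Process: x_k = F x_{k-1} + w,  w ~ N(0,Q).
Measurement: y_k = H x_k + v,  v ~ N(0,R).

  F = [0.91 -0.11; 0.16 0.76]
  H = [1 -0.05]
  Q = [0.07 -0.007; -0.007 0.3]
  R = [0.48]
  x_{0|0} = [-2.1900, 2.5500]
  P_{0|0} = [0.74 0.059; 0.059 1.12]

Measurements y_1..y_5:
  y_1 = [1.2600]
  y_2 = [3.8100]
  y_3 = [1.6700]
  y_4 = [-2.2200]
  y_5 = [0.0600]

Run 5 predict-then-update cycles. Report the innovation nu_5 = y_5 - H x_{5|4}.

step 1: x^-=[-2.2734, 1.5876]  P^-=[0.6845 0.0469; 0.0469 0.9802]  S=[1.1623]  K=[0.5869; -0.0018]  nu=[3.6128]  x^+=[-0.1529, 1.5810]  P^+=[0.2841 0.0481; 0.0481 0.9802]
step 2: x^-=[-0.3131, 1.1771]  P^-=[0.3075 -0.0151; -0.0151 0.8851]  S=[0.7912]  K=[0.3896; -0.0751]  nu=[4.1819]  x^+=[1.3162, 0.8632]  P^+=[0.1874 0.0080; 0.0080 0.8807]
step 3: x^-=[1.1028, 0.8666]  P^-=[0.2342 -0.0479; -0.0479 0.8154]  S=[0.7211]  K=[0.3282; -0.1230]  nu=[0.6105]  x^+=[1.3032, 0.7915]  P^+=[0.1566 -0.0188; -0.0188 0.8045]
step 4: x^-=[1.0988, 0.8100]  P^-=[0.2132 -0.0641; -0.0641 0.7641]  S=[0.7015]  K=[0.3085; -0.1459]  nu=[-3.2783]  x^+=[0.0876, 1.2884]  P^+=[0.1464 -0.0326; -0.0326 0.7492]
step 5: x^-=[-0.0620, 0.9932]  P^-=[0.2068 -0.0703; -0.0703 0.7286]  S=[0.6957]  K=[0.3024; -0.1534]  nu=[0.1717]  x^+=[-0.0101, 0.9669]  P^+=[0.1432 -0.0380; -0.0380 0.7122]

innov = [0.1717]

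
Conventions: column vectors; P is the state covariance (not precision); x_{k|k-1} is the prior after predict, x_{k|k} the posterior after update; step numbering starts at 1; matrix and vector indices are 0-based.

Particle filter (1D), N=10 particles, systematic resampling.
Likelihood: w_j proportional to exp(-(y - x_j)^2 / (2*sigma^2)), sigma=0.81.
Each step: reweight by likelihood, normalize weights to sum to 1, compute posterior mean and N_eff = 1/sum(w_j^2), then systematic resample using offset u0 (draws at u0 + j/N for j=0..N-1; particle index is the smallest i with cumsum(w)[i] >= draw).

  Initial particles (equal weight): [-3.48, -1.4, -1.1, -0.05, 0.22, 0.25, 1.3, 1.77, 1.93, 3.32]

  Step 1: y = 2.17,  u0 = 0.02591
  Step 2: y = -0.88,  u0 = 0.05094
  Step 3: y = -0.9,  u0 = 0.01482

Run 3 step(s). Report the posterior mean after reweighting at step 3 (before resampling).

post_mean = 0.2373

step 1: w=[0.0000, 0.0000, 0.0001, 0.0080, 0.0190, 0.0207, 0.1931, 0.3044, 0.3291, 0.1255]  mean=1.8506  Neff=3.9234  idx=[4, 6, 6, 7, 7, 7, 8, 8, 8, 9]
step 2: w=[0.8413, 0.0566, 0.0566, 0.0100, 0.0100, 0.0100, 0.0052, 0.0052, 0.0052, 0.0000]  mean=0.4153  Neff=1.3994  idx=[0, 0, 0, 0, 0, 0, 0, 0, 1, 2]
step 3: w=[0.1230, 0.1230, 0.1230, 0.1230, 0.1230, 0.1230, 0.1230, 0.1230, 0.0080, 0.0080]  mean=0.2373  Neff=8.2536  idx=[0, 0, 1, 2, 3, 4, 4, 5, 6, 7]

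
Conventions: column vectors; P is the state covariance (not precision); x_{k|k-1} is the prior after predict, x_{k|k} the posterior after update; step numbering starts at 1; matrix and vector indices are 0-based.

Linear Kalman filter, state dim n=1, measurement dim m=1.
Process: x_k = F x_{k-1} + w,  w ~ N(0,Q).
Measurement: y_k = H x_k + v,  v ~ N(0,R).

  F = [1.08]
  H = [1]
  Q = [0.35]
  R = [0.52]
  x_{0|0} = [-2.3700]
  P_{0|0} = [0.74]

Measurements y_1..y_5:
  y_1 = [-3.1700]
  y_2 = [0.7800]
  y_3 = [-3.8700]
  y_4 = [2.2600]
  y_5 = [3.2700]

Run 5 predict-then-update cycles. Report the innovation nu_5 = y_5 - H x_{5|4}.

step 1: x^-=[-2.5596]  P^-=[1.2131]  S=[1.7331]  K=[0.7000]  nu=[-0.6104]  x^+=[-2.9869]  P^+=[0.3640]
step 2: x^-=[-3.2258]  P^-=[0.7745]  S=[1.2945]  K=[0.5983]  nu=[4.0058]  x^+=[-0.8291]  P^+=[0.3111]
step 3: x^-=[-0.8954]  P^-=[0.7129]  S=[1.2329]  K=[0.5782]  nu=[-2.9746]  x^+=[-2.6154]  P^+=[0.3007]
step 4: x^-=[-2.8246]  P^-=[0.7007]  S=[1.2207]  K=[0.5740]  nu=[5.0846]  x^+=[0.0940]  P^+=[0.2985]
step 5: x^-=[0.1016]  P^-=[0.6982]  S=[1.2182]  K=[0.5731]  nu=[3.1684]  x^+=[1.9175]  P^+=[0.2980]

innov = [3.1684]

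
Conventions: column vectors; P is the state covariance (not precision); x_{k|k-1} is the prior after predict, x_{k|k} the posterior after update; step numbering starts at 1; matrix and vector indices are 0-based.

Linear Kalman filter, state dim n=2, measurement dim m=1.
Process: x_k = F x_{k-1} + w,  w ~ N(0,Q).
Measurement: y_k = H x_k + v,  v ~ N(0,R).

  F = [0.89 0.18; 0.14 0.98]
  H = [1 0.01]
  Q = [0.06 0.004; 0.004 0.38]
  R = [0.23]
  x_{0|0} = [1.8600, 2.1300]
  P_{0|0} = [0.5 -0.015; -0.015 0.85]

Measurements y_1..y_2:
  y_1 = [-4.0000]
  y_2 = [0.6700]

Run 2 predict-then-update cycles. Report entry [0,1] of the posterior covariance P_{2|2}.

P_post[0,1] = 0.1281

step 1: x^-=[2.0388, 2.3478]  P^-=[0.4788 0.2028; 0.2028 1.2020]  S=[0.7130]  K=[0.6744; 0.3013]  nu=[-6.0623]  x^+=[-2.0495, 0.5214]  P^+=[0.1545 0.0579; 0.0579 1.1373]
step 2: x^-=[-1.7302, 0.2240]  P^-=[0.2378 0.2759; 0.2759 1.4912]  S=[0.4735]  K=[0.5081; 0.6141]  nu=[2.3980]  x^+=[-0.5118, 1.6966]  P^+=[0.1156 0.1281; 0.1281 1.3126]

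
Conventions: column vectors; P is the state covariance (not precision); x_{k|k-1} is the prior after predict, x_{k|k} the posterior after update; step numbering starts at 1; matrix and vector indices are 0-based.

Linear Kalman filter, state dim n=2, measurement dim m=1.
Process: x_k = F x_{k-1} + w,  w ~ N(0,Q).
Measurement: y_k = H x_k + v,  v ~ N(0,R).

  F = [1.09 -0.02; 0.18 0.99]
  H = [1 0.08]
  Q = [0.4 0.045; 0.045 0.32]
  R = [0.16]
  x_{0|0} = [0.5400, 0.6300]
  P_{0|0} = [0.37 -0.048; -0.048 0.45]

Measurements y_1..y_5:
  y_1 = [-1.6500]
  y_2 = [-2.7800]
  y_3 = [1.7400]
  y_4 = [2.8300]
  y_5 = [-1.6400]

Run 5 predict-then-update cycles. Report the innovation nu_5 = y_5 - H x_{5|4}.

innov = [-4.2579]

step 1: x^-=[0.5760, 0.7209]  P^-=[0.8419 0.0571; 0.0571 0.7559]  S=[1.0158]  K=[0.8332; 0.1157]  nu=[-2.2837]  x^+=[-1.3268, 0.4567]  P^+=[0.1366 -0.0409; -0.0409 0.7423]
step 2: x^-=[-1.4554, 0.2133]  P^-=[0.5644 0.0131; 0.0131 1.0374]  S=[0.7331]  K=[0.7713; 0.1311]  nu=[-1.3417]  x^+=[-2.4902, 0.0373]  P^+=[0.1283 -0.0610; -0.0610 1.0248]
step 3: x^-=[-2.7150, -0.4113]  P^-=[0.5555 -0.0157; -0.0157 1.3068]  S=[0.7213]  K=[0.7683; 0.1231]  nu=[4.4879]  x^+=[0.7332, 0.1413]  P^+=[0.1297 -0.0840; -0.0840 1.2959]
step 4: x^-=[0.7964, 0.2719]  P^-=[0.5582 -0.0455; -0.0455 1.5644]  S=[0.7209]  K=[0.7692; 0.1104]  nu=[2.0119]  x^+=[2.3440, 0.4941]  P^+=[0.1316 -0.1068; -0.1068 1.5556]
step 5: x^-=[2.5451, 0.9110]  P^-=[0.5617 -0.0748; -0.0748 1.8108]  S=[0.7213]  K=[0.7704; 0.0971]  nu=[-4.2579]  x^+=[-0.7353, 0.4975]  P^+=[0.1336 -0.1288; -0.1288 1.8040]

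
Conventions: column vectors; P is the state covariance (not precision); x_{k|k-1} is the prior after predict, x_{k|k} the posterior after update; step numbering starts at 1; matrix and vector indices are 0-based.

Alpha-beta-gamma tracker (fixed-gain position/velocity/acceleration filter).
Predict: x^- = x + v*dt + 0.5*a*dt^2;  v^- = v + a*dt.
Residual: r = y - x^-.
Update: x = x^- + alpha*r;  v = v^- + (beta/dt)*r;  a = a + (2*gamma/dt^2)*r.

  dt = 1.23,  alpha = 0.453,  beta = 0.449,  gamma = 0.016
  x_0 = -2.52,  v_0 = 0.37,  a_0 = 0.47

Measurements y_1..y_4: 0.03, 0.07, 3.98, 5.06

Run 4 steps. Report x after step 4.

step 1: x_pred=-1.7094  r=1.7394  x^+=-0.9214  v^+=1.5830  a^+=0.5068
step 2: x_pred=1.4091  r=-1.3391  x^+=0.8025  v^+=1.7176  a^+=0.4785
step 3: x_pred=3.2770  r=0.7030  x^+=3.5955  v^+=2.5627  a^+=0.4933
step 4: x_pred=7.1208  r=-2.0608  x^+=6.1873  v^+=2.4172  a^+=0.4497

x_post = 6.1873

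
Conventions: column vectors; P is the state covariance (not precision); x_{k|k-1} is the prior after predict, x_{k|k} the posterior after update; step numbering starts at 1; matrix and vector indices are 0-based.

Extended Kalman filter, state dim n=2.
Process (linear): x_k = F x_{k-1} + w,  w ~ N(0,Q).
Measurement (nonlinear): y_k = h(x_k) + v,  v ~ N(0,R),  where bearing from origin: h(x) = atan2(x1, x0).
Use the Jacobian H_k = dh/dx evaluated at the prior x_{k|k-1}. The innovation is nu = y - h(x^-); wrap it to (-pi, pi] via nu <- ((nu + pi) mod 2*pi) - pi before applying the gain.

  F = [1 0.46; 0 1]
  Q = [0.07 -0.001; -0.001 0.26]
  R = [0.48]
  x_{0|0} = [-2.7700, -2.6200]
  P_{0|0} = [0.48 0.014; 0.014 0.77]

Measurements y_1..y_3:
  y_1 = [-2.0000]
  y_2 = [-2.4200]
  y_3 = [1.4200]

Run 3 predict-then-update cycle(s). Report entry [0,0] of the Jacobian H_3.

step 1: x^-=[-3.9752, -2.6200]  P^-=[0.7258 0.3672; 0.3672 1.0300]  H_jac=[0.1156 -0.1754]  S=[0.5065]  K=[0.0385; -0.2728]  nu=[0.5589]  x^+=[-3.9537, -2.7725]  P^+=[0.7251 0.3725; 0.3725 0.9923]
step 2: x^-=[-5.2290, -2.7725]  P^-=[1.3477 0.8280; 0.8280 1.2523]  H_jac=[0.0791 -0.1493]  S=[0.4968]  K=[-0.0341; -0.2444]  nu=[0.2341]  x^+=[-5.2370, -2.8297]  P^+=[1.3472 0.8238; 0.8238 1.2226]
step 3: x^-=[-6.5387, -2.8297]  P^-=[2.4338 1.3852; 1.3852 1.4826]  H_jac=[0.0557 -0.1288]  S=[0.4923]  K=[-0.0869; -0.2311]  nu=[-2.1300]  x^+=[-6.3536, -2.3375]  P^+=[2.4301 1.3754; 1.3754 1.4563]

H_jac[0,0] = 0.0557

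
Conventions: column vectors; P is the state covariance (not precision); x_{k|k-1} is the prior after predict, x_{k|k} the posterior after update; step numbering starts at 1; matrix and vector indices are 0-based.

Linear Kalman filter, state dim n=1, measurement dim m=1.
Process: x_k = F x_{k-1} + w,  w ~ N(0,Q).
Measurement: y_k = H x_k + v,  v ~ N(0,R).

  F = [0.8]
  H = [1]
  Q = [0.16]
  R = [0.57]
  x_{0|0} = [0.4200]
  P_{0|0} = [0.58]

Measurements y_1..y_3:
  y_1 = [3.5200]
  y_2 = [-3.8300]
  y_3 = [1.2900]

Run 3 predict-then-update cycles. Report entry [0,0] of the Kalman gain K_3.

step 1: x^-=[0.3360]  P^-=[0.5312]  S=[1.1012]  K=[0.4824]  nu=[3.1840]  x^+=[1.8719]  P^+=[0.2750]
step 2: x^-=[1.4975]  P^-=[0.3360]  S=[0.9060]  K=[0.3708]  nu=[-5.3275]  x^+=[-0.4781]  P^+=[0.2114]
step 3: x^-=[-0.3825]  P^-=[0.2953]  S=[0.8653]  K=[0.3413]  nu=[1.6725]  x^+=[0.1882]  P^+=[0.1945]

K[0,0] = 0.3413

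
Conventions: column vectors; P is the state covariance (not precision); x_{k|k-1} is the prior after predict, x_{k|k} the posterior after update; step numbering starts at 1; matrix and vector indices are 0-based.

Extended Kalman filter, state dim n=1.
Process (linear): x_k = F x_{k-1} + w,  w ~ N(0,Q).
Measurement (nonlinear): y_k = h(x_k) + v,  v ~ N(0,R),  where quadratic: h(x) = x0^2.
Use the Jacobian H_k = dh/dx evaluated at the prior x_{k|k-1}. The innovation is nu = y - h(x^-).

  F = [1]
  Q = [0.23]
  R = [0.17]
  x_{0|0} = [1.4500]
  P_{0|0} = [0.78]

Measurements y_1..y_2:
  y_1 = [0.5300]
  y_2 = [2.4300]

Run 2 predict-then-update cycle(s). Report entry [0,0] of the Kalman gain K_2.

step 1: x^-=[1.4500]  P^-=[1.0100]  H_jac=[2.9000]  S=[8.6641]  K=[0.3381]  nu=[-1.5725]  x^+=[0.9184]  P^+=[0.0198]
step 2: x^-=[0.9184]  P^-=[0.2498]  H_jac=[1.8368]  S=[1.0128]  K=[0.4530]  nu=[1.5865]  x^+=[1.6372]  P^+=[0.0419]

K[0,0] = 0.4530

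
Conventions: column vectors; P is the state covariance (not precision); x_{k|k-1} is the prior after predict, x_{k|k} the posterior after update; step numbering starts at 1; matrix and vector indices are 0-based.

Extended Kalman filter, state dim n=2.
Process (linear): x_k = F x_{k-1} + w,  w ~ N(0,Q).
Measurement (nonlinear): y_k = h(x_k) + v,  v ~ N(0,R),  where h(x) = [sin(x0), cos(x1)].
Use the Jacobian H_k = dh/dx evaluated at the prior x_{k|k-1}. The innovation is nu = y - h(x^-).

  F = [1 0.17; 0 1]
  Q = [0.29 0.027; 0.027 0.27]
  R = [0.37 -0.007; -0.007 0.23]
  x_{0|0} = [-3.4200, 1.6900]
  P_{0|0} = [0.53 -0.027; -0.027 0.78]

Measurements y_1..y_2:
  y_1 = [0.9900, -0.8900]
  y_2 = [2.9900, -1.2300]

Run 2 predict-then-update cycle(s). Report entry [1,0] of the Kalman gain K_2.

K[1,0] = -0.0382

step 1: x^-=[-3.1327, 1.6900]  P^-=[0.8334 0.1326; 0.1326 1.0500]  H_jac=[-1.0000 0.0000; 0.0000 -0.9929]  S=[1.2033 0.1247; 0.1247 1.2652]  K=[-0.6888 -0.0362; -0.0251 -0.8216]  nu=[0.9989, -0.7711]  x^+=[-3.7928, 2.2984]  P^+=[0.2546 0.0035; 0.0035 0.1901]
step 2: x^-=[-3.4021, 2.2984]  P^-=[0.5513 0.0629; 0.0629 0.4601]  H_jac=[-0.9663 0.0000; 0.0000 -0.7467]  S=[0.8847 0.0384; 0.0384 0.4866]  K=[-0.6000 -0.0492; -0.0382 -0.7031]  nu=[2.7325, -0.5649]  x^+=[-5.0137, 2.5914]  P^+=[0.2294 0.0095; 0.0095 0.2162]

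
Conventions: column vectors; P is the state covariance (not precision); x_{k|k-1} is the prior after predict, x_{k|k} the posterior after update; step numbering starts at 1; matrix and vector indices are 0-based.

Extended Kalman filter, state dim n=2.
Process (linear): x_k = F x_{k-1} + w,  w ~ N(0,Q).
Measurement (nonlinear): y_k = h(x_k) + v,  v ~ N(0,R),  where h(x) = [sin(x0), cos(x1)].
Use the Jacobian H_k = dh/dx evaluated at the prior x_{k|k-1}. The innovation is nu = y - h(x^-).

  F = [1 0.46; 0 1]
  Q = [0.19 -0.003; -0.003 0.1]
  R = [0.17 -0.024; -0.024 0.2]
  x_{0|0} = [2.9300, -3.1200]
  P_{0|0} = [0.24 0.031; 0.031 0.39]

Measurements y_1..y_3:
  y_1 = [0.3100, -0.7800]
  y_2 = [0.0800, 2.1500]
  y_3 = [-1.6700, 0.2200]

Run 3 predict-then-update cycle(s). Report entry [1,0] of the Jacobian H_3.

step 1: x^-=[1.4948, -3.1200]  P^-=[0.5410 0.2074; 0.2074 0.4900]  H_jac=[0.0759 0.0000; 0.0000 0.0216]  S=[0.1731 -0.0237; -0.0237 0.2002]  K=[0.2443 0.0512; 0.0998 0.0646]  nu=[-0.6871, 0.2198]  x^+=[1.3382, -3.1744]  P^+=[0.5308 0.2030; 0.2030 0.4877]
step 2: x^-=[-0.1220, -3.1744]  P^-=[1.0108 0.4244; 0.4244 0.5877]  H_jac=[0.9926 0.0000; 0.0000 -0.0328]  S=[1.1658 -0.0378; -0.0378 0.2006]  K=[0.8636 0.0934; 0.3604 -0.0281]  nu=[0.2017, 3.1495]  x^+=[0.3464, -3.1901]  P^+=[0.1457 0.0624; 0.0624 0.4354]
step 3: x^-=[-1.1211, -3.1901]  P^-=[0.4852 0.2597; 0.2597 0.5354]  H_jac=[0.4347 0.0000; 0.0000 -0.0485]  S=[0.2617 -0.0295; -0.0295 0.2013]  K=[0.8123 0.0564; 0.4238 -0.0669]  nu=[-0.7694, 1.2188]  x^+=[-1.6774, -3.5978]  P^+=[0.3146 0.1694; 0.1694 0.4858]

H_jac[1,0] = 0.0000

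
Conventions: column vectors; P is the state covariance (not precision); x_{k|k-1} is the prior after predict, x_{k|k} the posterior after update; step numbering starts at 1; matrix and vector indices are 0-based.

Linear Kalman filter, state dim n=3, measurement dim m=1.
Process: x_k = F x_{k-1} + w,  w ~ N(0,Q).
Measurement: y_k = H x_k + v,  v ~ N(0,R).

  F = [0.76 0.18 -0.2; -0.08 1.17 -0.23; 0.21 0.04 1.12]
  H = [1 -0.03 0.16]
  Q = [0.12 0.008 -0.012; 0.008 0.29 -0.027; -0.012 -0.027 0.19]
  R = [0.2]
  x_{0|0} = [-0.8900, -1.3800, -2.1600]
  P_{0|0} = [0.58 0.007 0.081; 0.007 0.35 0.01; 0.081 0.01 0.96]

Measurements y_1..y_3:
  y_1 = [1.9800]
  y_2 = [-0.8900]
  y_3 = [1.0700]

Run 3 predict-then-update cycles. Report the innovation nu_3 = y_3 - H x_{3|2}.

step 1: x^-=[-0.4928, -1.0466, -2.6613]  P^-=[0.4813 0.0811 -0.0640; 0.0811 0.8199 -0.2641; -0.0640 -0.2641 1.4595]  S=[0.6966]  K=[0.6728; 0.0205; 0.2547]  nu=[2.8672]  x^+=[1.4361, -0.9879, -1.9309]  P^+=[0.1660 0.0715 -0.1834; 0.0715 0.8196 -0.2678; -0.1834 -0.2678 1.4143]
step 2: x^-=[1.2998, -0.8266, -1.9006]  P^-=[0.3936 0.4010 -0.4917; 0.4010 1.6118 -0.6615; -0.4917 -0.6615 1.8637]  S=[0.4677]  K=[0.6476; 0.5277; -0.3714]  nu=[-1.9105]  x^+=[0.0625, -1.8348, -1.1910]  P^+=[0.1974 0.2412 -0.3792; 0.2412 1.4816 -0.5699; -0.3792 -0.5699 1.7991]
step 3: x^-=[-0.0446, -1.8777, -1.3942]  P^-=[0.5763 0.8189 -0.7736; 0.8189 2.6622 -1.0552; -0.7736 -1.0552 2.2325]  S=[0.5493]  K=[0.7791; 1.0381; -0.7004]  nu=[1.2813]  x^+=[0.9537, -0.5477, -2.2916]  P^+=[0.2429 0.3746 -0.4738; 0.3746 2.0702 -0.6558; -0.4738 -0.6558 1.9631]

innov = [1.2813]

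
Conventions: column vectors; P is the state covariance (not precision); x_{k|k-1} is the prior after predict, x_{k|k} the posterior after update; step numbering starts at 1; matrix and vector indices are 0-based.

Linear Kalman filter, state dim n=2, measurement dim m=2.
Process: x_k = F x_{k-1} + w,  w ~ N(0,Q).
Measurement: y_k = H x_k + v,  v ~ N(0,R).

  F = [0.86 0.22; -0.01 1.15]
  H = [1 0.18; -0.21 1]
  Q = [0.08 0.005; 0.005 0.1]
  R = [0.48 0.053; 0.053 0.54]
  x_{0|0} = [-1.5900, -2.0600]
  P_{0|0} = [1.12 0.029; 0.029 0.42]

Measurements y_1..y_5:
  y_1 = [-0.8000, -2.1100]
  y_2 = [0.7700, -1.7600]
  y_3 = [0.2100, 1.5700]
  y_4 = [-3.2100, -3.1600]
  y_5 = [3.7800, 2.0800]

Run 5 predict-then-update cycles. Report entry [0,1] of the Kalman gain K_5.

K[0,1] = 0.0076

step 1: x^-=[-1.8206, -2.3531]  P^-=[0.9397 0.1302; 0.1302 0.6549]  S=[1.4878 0.0989; 0.0989 1.1816]  K=[0.6548 -0.1116; 0.1322 0.5200]  nu=[1.4442, -0.1392]  x^+=[-0.8595, -2.2346]  P^+=[0.3016 0.0378; 0.0378 0.2958]
step 2: x^-=[-1.2308, -2.5611]  P^-=[0.3317 0.1145; 0.1145 0.4903]  S=[0.8688 0.1818; 0.1818 0.9968]  K=[0.4118 -0.0301; 0.1409 0.4420]  nu=[2.4618, 0.5427]  x^+=[-0.2334, -1.9744]  P^+=[0.1879 0.0450; 0.0450 0.2556]
step 3: x^-=[-0.6351, -2.2682]  P^-=[0.2484 0.1125; 0.1125 0.4370]  S=[0.7831 0.1878; 0.1878 0.9407]  K=[0.3442 -0.0046; 0.1457 0.4104]  nu=[1.2534, 3.7048]  x^+=[-0.2205, -0.5652]  P^+=[0.1562 0.0486; 0.0486 0.2395]
step 4: x^-=[-0.3140, -0.6477]  P^-=[0.2255 0.1122; 0.1122 0.4157]  S=[0.7594 0.1884; 0.1884 0.9185]  K=[0.3225 0.0044; 0.1479 0.3966]  nu=[-2.7794, -2.5782]  x^+=[-1.2218, -2.0812]  P^+=[0.1460 0.0502; 0.0502 0.2325]
step 5: x^-=[-1.5086, -2.3812]  P^-=[0.2182 0.1121; 0.1121 0.4064]  S=[0.7517 0.1881; 0.1881 0.9089]  K=[0.3152 0.0076; 0.1487 0.3904]  nu=[5.7172, 4.1444]  x^+=[0.3251, 0.0868]  P^+=[0.1426 0.0508; 0.0508 0.2294]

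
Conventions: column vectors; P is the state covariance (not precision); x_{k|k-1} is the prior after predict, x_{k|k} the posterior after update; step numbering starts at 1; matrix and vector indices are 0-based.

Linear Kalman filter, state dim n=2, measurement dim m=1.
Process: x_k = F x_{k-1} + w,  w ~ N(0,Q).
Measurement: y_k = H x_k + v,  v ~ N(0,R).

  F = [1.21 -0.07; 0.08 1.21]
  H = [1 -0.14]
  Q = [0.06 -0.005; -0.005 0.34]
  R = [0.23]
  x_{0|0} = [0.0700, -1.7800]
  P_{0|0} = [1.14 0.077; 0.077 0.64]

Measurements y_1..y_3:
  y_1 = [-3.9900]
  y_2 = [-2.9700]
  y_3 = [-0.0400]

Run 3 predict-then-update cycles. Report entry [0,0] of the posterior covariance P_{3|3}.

step 1: x^-=[0.2093, -2.1482]  P^-=[1.7192 0.1634; 0.1634 1.2992]  S=[1.9289]  K=[0.8794; -0.0096]  nu=[-4.5000]  x^+=[-3.7481, -2.1052]  P^+=[0.2274 0.1797; 0.1797 1.2991]
step 2: x^-=[-4.3879, -2.8471]  P^-=[0.3689 0.1690; 0.1690 2.2782]  S=[0.5962]  K=[0.5790; -0.2514]  nu=[1.0193]  x^+=[-3.7977, -3.1034]  P^+=[0.1690 0.2558; 0.2558 2.2405]
step 3: x^-=[-4.3780, -4.0589]  P^-=[0.2751 0.1947; 0.1947 3.6709]  S=[0.5225]  K=[0.4743; -0.6109]  nu=[3.7697]  x^+=[-2.5901, -6.3619]  P^+=[0.1575 0.3461; 0.3461 3.4759]

P_post[0,0] = 0.1575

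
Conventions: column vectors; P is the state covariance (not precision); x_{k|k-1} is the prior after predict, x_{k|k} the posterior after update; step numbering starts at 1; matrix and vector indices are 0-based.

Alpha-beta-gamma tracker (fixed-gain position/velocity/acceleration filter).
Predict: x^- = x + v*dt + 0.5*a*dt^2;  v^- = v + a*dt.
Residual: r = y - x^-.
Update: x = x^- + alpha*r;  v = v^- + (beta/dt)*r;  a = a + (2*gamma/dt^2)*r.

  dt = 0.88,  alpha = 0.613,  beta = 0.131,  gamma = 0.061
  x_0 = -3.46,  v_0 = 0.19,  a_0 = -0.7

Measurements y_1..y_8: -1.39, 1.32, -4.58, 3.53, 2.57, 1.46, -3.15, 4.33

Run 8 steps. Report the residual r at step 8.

resid = 4.4214

step 1: x_pred=-3.5638  r=2.1738  x^+=-2.2313  v^+=-0.1024  a^+=-0.3575
step 2: x_pred=-2.4598  r=3.7798  x^+=-0.1428  v^+=0.1457  a^+=0.2379
step 3: x_pred=0.0775  r=-4.6575  x^+=-2.7775  v^+=-0.3383  a^+=-0.4958
step 4: x_pred=-3.2672  r=6.7972  x^+=0.8995  v^+=0.2373  a^+=0.5750
step 5: x_pred=1.3309  r=1.2391  x^+=2.0905  v^+=0.9277  a^+=0.7702
step 6: x_pred=3.2051  r=-1.7451  x^+=2.1354  v^+=1.3458  a^+=0.4953
step 7: x_pred=3.5114  r=-6.6614  x^+=-0.5720  v^+=0.7900  a^+=-0.5541
step 8: x_pred=-0.0914  r=4.4214  x^+=2.6189  v^+=0.9605  a^+=0.1424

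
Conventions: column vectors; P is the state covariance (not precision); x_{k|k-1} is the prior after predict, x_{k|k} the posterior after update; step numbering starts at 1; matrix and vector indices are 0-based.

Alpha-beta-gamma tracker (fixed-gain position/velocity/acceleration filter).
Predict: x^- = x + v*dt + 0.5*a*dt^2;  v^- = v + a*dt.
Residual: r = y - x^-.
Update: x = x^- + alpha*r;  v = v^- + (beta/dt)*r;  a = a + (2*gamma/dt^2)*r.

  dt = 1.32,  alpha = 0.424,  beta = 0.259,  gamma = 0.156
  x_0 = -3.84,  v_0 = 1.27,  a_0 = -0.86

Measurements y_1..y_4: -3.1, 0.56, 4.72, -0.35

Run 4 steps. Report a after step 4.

a_post = 0.5418

step 1: x_pred=-2.9128  r=-0.1872  x^+=-2.9922  v^+=0.0981  a^+=-0.8935
step 2: x_pred=-3.6412  r=4.2012  x^+=-1.8599  v^+=-0.2570  a^+=-0.1412
step 3: x_pred=-2.3222  r=7.0422  x^+=0.6637  v^+=0.9383  a^+=1.1198
step 4: x_pred=2.8778  r=-3.2278  x^+=1.5092  v^+=1.7830  a^+=0.5418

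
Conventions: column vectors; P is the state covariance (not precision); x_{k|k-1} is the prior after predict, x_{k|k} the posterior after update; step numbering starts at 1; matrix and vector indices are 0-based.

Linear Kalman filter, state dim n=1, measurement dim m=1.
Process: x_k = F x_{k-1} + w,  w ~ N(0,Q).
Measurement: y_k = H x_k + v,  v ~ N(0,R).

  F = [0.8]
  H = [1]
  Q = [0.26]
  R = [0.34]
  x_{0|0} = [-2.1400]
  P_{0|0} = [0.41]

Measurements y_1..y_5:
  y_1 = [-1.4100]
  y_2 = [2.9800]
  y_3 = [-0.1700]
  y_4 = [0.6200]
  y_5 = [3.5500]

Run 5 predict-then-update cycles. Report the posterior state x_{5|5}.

x_post = [2.0270]

step 1: x^-=[-1.7120]  P^-=[0.5224]  S=[0.8624]  K=[0.6058]  nu=[0.3020]  x^+=[-1.5291]  P^+=[0.2060]
step 2: x^-=[-1.2233]  P^-=[0.3918]  S=[0.7318]  K=[0.5354]  nu=[4.2033]  x^+=[1.0272]  P^+=[0.1820]
step 3: x^-=[0.8217]  P^-=[0.3765]  S=[0.7165]  K=[0.5255]  nu=[-0.9917]  x^+=[0.3006]  P^+=[0.1787]
step 4: x^-=[0.2405]  P^-=[0.3743]  S=[0.7143]  K=[0.5240]  nu=[0.3795]  x^+=[0.4394]  P^+=[0.1782]
step 5: x^-=[0.3515]  P^-=[0.3740]  S=[0.7140]  K=[0.5238]  nu=[3.1985]  x^+=[2.0270]  P^+=[0.1781]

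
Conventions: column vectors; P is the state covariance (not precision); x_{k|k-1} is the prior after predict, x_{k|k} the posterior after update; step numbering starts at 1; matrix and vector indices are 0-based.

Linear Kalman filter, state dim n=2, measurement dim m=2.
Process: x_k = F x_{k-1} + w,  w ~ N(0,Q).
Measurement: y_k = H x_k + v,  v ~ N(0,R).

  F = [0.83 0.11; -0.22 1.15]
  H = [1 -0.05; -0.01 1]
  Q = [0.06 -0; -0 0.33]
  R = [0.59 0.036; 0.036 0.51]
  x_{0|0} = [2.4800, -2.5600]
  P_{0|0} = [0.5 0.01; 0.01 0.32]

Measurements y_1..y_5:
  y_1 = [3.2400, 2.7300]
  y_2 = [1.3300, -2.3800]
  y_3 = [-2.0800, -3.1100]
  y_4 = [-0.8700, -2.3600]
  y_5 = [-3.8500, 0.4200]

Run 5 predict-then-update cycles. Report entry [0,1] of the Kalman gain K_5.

step 1: x^-=[1.7768, -3.4896]  P^-=[0.4101 -0.0415; -0.0415 0.7723]  S=[1.0062 -0.0483; -0.0483 1.2832]  K=[0.4087 -0.0202; -0.0508 0.6003]  nu=[1.2887, 6.2374]  x^+=[2.1776, 0.1891]  P^+=[0.2408 0.0068; 0.0068 0.3044]
step 2: x^-=[1.8282, -0.2616]  P^-=[0.2308 0.0009; 0.0009 0.7407]  S=[0.8225 -0.0024; -0.0024 1.2508]  K=[0.2805 -0.0006; -0.0422 0.5922]  nu=[-0.5113, -2.1001]  x^+=[1.6860, -1.4836]  P^+=[0.1661 0.0115; 0.0115 0.3006]
step 3: x^-=[1.2362, -2.0771]  P^-=[0.1801 0.0184; 0.0184 0.7298]  S=[0.7701 0.0161; 0.0161 1.2394]  K=[0.2325 0.0103; -0.0358 0.5891]  nu=[-3.4201, -1.0205]  x^+=[0.4305, -2.5558]  P^+=[0.1383 0.0150; 0.0150 0.2993]
step 4: x^-=[0.0762, -3.0338]  P^-=[0.1616 0.0266; 0.0266 0.7249]  S=[0.7508 0.0247; 0.0247 1.2344]  K=[0.2130 0.0160; -0.0322 0.5877]  nu=[-1.0979, 0.6746]  x^+=[-0.1469, -2.6020]  P^+=[0.1271 0.0171; 0.0171 0.2987]
step 5: x^-=[-0.4081, -2.9600]  P^-=[0.1543 0.0305; 0.0305 0.7226]  S=[0.7430 0.0288; 0.0288 1.2320]  K=[0.2049 0.0187; -0.0304 0.5870]  nu=[-3.5899, 3.3759]  x^+=[-1.0805, -0.8693]  P^+=[0.1225 0.0181; 0.0181 0.2984]

K[0,1] = 0.0187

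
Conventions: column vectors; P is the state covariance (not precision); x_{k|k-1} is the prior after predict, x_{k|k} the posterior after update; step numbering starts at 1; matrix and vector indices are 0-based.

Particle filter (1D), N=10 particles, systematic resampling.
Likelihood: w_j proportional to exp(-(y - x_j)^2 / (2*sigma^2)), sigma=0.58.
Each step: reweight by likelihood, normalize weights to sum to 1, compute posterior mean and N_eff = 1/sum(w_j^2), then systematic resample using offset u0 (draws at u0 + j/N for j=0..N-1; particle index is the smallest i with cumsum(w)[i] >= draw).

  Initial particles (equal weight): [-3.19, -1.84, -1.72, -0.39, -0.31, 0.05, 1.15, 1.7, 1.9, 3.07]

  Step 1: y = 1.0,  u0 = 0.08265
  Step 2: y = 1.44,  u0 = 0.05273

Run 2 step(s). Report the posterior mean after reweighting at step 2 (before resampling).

post_mean = 1.4344

step 1: w=[0.0000, 0.0000, 0.0000, 0.0264, 0.0363, 0.1217, 0.4503, 0.2248, 0.1397, 0.0008]  mean=1.1523  Neff=3.4525  idx=[5, 5, 6, 6, 6, 6, 7, 7, 8, 8]
step 2: w=[0.0082, 0.0082, 0.1277, 0.1277, 0.1277, 0.1277, 0.1308, 0.1308, 0.1056, 0.1056]  mean=1.4344  Neff=8.2043  idx=[2, 3, 3, 4, 5, 6, 6, 7, 8, 9]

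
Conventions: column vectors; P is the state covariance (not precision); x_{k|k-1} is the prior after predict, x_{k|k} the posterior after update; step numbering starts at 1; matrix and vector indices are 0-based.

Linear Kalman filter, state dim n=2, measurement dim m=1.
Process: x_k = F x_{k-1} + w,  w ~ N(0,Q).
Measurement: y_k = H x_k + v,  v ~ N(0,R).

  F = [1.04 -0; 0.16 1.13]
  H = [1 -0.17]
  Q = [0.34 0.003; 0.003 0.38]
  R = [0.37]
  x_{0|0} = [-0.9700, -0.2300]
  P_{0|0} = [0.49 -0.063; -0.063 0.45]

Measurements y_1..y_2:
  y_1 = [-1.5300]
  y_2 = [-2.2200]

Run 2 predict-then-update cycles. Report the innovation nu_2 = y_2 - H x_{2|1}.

step 1: x^-=[-1.0088, -0.4151]  P^-=[0.8700 0.0105; 0.0105 0.9444]  S=[1.2637]  K=[0.6870; -0.1187]  nu=[-0.5918]  x^+=[-1.4154, -0.3448]  P^+=[0.2735 0.1136; 0.1136 0.9266]
step 2: x^-=[-1.4720, -0.6161]  P^-=[0.6358 0.1820; 0.1820 1.6112]  S=[0.9905]  K=[0.6107; -0.0928]  nu=[-0.8528]  x^+=[-1.9927, -0.5370]  P^+=[0.2664 0.2381; 0.2381 1.6027]

innov = [-0.8528]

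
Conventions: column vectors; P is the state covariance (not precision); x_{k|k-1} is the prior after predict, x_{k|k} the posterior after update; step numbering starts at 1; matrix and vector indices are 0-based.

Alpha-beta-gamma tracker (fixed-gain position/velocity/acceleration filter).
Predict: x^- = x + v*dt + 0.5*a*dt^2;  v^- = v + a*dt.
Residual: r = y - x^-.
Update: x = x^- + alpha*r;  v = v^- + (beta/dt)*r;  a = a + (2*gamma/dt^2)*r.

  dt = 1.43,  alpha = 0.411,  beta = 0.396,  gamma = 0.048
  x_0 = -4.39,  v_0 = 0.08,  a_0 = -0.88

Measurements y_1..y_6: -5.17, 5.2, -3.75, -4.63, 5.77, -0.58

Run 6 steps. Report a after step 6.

a_post = -0.0399

step 1: x_pred=-5.1754  r=0.0054  x^+=-5.1732  v^+=-1.1769  a^+=-0.8797
step 2: x_pred=-7.7556  r=12.9556  x^+=-2.4309  v^+=1.1528  a^+=-0.2715
step 3: x_pred=-1.0601  r=-2.6899  x^+=-2.1656  v^+=0.0196  a^+=-0.3978
step 4: x_pred=-2.5444  r=-2.0856  x^+=-3.4016  v^+=-1.1269  a^+=-0.4957
step 5: x_pred=-5.5199  r=11.2899  x^+=-0.8797  v^+=1.2907  a^+=0.0343
step 6: x_pred=1.0010  r=-1.5810  x^+=0.3512  v^+=0.9019  a^+=-0.0399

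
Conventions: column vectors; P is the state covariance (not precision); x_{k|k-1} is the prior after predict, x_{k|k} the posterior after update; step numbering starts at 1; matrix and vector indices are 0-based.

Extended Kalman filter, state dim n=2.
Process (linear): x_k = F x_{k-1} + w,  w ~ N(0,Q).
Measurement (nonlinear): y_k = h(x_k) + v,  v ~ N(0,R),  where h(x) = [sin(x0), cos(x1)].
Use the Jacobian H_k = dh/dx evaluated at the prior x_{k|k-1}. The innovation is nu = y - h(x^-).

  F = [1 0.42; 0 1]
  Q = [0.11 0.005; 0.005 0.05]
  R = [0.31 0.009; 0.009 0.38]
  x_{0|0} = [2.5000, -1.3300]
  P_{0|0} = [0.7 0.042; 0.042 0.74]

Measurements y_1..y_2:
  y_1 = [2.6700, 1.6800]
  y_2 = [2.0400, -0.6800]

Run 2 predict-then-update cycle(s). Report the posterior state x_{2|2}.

x_post = [1.7250, -0.8610]

step 1: x^-=[1.9414, -1.3300]  P^-=[0.9758 0.3578; 0.3578 0.7900]  H_jac=[-0.3622 0.0000; 0.0000 0.9711]  S=[0.4380 -0.1168; -0.1168 1.1251]  K=[-0.7451 0.2315; -0.1172 0.6697]  nu=[1.7379, 1.4415]  x^+=[0.9801, -0.5682]  P^+=[0.6320 0.0837; 0.0837 0.2610]
step 2: x^-=[0.7414, -0.5682]  P^-=[0.8584 0.1983; 0.1983 0.3110]  H_jac=[0.7375 0.0000; 0.0000 0.5381]  S=[0.7769 0.0877; 0.0877 0.4701]  K=[0.8062 0.0766; 0.1512 0.3278]  nu=[1.3647, -1.5229]  x^+=[1.7250, -0.8610]  P^+=[0.3398 0.0676; 0.0676 0.2340]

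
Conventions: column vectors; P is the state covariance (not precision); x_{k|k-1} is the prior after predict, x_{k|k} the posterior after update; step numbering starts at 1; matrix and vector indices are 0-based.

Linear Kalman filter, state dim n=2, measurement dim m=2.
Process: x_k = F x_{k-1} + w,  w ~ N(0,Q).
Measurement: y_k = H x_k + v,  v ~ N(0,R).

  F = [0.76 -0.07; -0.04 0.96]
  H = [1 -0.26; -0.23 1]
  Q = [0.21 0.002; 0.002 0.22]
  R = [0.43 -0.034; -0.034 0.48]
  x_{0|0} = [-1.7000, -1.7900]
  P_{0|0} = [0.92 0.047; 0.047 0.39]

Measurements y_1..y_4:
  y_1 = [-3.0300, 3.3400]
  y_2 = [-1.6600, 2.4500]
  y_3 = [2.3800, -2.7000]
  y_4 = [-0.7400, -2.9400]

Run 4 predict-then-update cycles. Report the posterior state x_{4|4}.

x_post = [-0.3006, -1.6778]

step 1: x^-=[-1.1667, -1.6504]  P^-=[0.7383 -0.0178; -0.0178 0.5773]  S=[1.2166 -0.3727; -0.3727 1.1045]  K=[0.6231 0.0404; 0.0260 0.5351]  nu=[-2.2924, 4.7221]  x^+=[-2.4041, 0.8169]  P^+=[0.2830 0.0633; 0.0633 0.2705]
step 2: x^-=[-1.8843, 0.8804]  P^-=[0.3681 0.0216; 0.0216 0.4649]  S=[0.8183 -0.2167; -0.2167 0.9545]  K=[0.4527 0.0367; 0.0067 0.4834]  nu=[0.4532, 1.1362]  x^+=[-1.6375, 1.4327]  P^+=[0.2063 0.0497; 0.0497 0.2432]
step 3: x^-=[-1.3448, 1.4409]  P^-=[0.3251 0.0158; 0.0158 0.4407]  S=[0.7767 -0.2066; -0.2066 0.9306]  K=[0.4213 0.0301; -0.0024 0.4691]  nu=[4.0994, -4.4502]  x^+=[0.2481, -0.6566]  P^+=[0.1916 0.0442; 0.0442 0.2354]
step 4: x^-=[0.2346, -0.6403]  P^-=[0.3171 0.0127; 0.0127 0.4339]  S=[0.7698 -0.2062; -0.2062 0.9248]  K=[0.4150 0.0275; -0.0055 0.4648]  nu=[-1.1410, -2.2458]  x^+=[-0.3006, -1.6778]  P^+=[0.1885 0.0424; 0.0424 0.2330]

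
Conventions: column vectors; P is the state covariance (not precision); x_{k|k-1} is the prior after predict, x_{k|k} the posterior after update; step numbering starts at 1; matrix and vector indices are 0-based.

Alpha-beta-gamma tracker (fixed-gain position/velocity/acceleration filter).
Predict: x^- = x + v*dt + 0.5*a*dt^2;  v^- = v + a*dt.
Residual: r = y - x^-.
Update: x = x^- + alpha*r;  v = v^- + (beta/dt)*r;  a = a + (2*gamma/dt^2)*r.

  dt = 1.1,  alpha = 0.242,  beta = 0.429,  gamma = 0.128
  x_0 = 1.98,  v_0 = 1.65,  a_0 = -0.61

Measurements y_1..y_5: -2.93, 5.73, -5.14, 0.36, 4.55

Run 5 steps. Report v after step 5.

v_post = 2.2980

step 1: x_pred=3.4259  r=-6.3559  x^+=1.8878  v^+=-1.4998  a^+=-1.9547
step 2: x_pred=-0.9446  r=6.6746  x^+=0.6707  v^+=-1.0469  a^+=-0.5426
step 3: x_pred=-0.8092  r=-4.3308  x^+=-1.8573  v^+=-3.3328  a^+=-1.4588
step 4: x_pred=-6.4059  r=6.7659  x^+=-4.7686  v^+=-2.2988  a^+=-0.0274
step 5: x_pred=-7.3138  r=11.8638  x^+=-4.4428  v^+=2.2980  a^+=2.4827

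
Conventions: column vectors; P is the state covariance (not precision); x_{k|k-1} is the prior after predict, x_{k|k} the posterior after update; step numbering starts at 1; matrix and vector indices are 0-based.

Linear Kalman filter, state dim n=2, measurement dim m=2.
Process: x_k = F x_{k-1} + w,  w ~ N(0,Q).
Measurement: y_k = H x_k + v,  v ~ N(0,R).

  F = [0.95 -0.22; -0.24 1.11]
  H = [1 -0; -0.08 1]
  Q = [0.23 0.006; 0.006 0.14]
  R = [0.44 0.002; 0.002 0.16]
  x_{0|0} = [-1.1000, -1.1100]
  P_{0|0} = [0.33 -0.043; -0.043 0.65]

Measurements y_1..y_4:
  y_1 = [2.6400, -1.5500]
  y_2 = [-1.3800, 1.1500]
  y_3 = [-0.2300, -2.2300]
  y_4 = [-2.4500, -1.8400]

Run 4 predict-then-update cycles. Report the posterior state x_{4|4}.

x_post = [-0.9768, -1.6681]

step 1: x^-=[-0.8008, -0.9681]  P^-=[0.5773 -0.2756; -0.2756 0.9828]  S=[1.0173 -0.3198; -0.3198 1.1906]  K=[0.5270 -0.1287; -0.0061 0.8423]  nu=[3.4408, -0.6460]  x^+=[1.0957, -1.5333]  P^+=[0.2316 -0.0010; -0.0010 0.1347]
step 2: x^-=[1.3782, -1.9649]  P^-=[0.4460 -0.0808; -0.0808 0.3198]  S=[0.8860 -0.1145; -0.1145 0.4956]  K=[0.4876 -0.1224; -0.0063 0.6569]  nu=[-2.7582, 3.2252]  x^+=[-0.3614, 0.1711]  P^+=[0.2143 -0.0015; -0.0015 0.1050]
step 3: x^-=[-0.3810, 0.2767]  P^-=[0.4291 -0.0701; -0.0701 0.2825]  S=[0.8691 -0.1024; -0.1024 0.4564]  K=[0.4794 -0.1212; -0.0065 0.6297]  nu=[0.1510, -2.5372]  x^+=[-0.0010, -1.3219]  P^+=[0.2107 -0.0016; -0.0016 0.1006]
step 4: x^-=[0.2898, -1.4671]  P^-=[0.4257 -0.0684; -0.0684 0.2769]  S=[0.8657 -0.1004; -0.1004 0.4506]  K=[0.4777 -0.1208; -0.0064 0.6253]  nu=[-2.7398, -0.3497]  x^+=[-0.9768, -1.6681]  P^+=[0.2100 -0.0016; -0.0016 0.0999]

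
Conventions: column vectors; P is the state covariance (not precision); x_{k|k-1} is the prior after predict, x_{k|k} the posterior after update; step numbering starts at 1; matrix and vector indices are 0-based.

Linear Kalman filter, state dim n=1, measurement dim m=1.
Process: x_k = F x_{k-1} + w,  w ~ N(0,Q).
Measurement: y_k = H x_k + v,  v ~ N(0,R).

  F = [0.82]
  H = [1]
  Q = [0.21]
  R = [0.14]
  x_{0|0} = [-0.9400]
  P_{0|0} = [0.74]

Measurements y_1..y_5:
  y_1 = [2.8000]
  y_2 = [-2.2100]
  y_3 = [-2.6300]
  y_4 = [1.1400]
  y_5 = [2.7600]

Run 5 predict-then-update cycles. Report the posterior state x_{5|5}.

step 1: x^-=[-0.7708]  P^-=[0.7076]  S=[0.8476]  K=[0.8348]  nu=[3.5708]  x^+=[2.2102]  P^+=[0.1169]
step 2: x^-=[1.8124]  P^-=[0.2886]  S=[0.4286]  K=[0.6733]  nu=[-4.0224]  x^+=[-0.8961]  P^+=[0.0943]
step 3: x^-=[-0.7348]  P^-=[0.2734]  S=[0.4134]  K=[0.6613]  nu=[-1.8952]  x^+=[-1.9882]  P^+=[0.0926]
step 4: x^-=[-1.6303]  P^-=[0.2723]  S=[0.4123]  K=[0.6604]  nu=[2.7703]  x^+=[0.1992]  P^+=[0.0925]
step 5: x^-=[0.1634]  P^-=[0.2722]  S=[0.4122]  K=[0.6603]  nu=[2.5966]  x^+=[1.8780]  P^+=[0.0924]

x_post = [1.8780]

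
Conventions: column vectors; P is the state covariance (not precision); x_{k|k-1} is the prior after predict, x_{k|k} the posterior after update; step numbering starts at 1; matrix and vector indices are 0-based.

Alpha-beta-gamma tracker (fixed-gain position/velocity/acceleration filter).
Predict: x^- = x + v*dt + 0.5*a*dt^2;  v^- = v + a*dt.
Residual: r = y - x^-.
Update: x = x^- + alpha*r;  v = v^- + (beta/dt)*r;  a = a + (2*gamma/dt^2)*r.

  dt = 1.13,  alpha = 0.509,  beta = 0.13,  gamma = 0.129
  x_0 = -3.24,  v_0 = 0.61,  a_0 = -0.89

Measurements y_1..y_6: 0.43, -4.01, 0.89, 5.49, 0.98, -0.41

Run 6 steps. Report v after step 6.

step 1: x_pred=-3.1189  r=3.5489  x^+=-1.3125  v^+=0.0126  a^+=-0.1729
step 2: x_pred=-1.4087  r=-2.6013  x^+=-2.7328  v^+=-0.4821  a^+=-0.6985
step 3: x_pred=-3.7235  r=4.6135  x^+=-1.3752  v^+=-0.7407  a^+=0.2336
step 4: x_pred=-2.0630  r=7.5530  x^+=1.7815  v^+=0.3923  a^+=1.7597
step 5: x_pred=3.3482  r=-2.3682  x^+=2.1428  v^+=2.1083  a^+=1.2812
step 6: x_pred=5.3432  r=-5.7532  x^+=2.4148  v^+=2.8943  a^+=0.1188

v_post = 2.8943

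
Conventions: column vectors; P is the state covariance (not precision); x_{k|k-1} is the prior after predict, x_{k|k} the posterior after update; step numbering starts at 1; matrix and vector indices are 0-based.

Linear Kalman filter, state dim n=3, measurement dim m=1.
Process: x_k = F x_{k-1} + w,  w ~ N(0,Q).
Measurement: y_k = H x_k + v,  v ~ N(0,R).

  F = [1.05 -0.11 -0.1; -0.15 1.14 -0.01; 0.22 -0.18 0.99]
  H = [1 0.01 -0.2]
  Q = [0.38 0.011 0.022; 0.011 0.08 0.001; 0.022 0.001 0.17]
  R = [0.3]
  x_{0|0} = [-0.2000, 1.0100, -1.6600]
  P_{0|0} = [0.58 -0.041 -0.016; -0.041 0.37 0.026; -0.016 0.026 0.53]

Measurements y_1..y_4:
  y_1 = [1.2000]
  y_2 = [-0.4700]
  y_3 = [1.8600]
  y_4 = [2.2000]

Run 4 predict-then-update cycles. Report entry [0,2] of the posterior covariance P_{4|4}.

P_post[0,2] = 0.3636

step 1: x^-=[-0.1551, 1.1980, -1.8692]  P^-=[1.0426 -0.1790 0.1009; -0.1790 0.5873 -0.0789; 0.1009 -0.0789 0.7165]  S=[1.3277]  K=[0.7687; -0.1185; -0.0325]  nu=[0.9693]  x^+=[0.5900, 1.0831, -1.9007]  P^+=[0.2580 -0.0580 0.1341; -0.0580 0.5687 -0.0840; 0.1341 -0.0840 0.7151]
step 2: x^-=[0.6904, 1.1653, -1.9469]  P^-=[0.6619 -0.1606 0.1785; -0.1606 0.8471 -0.2626; 0.1785 -0.2626 0.9948]  S=[0.9282]  K=[0.6729; -0.1073; -0.0248]  nu=[-1.5615]  x^+=[-0.3603, 1.3328, -1.9081]  P^+=[0.2416 -0.0936 0.1940; -0.0936 0.8364 -0.2651; 0.1940 -0.2651 0.9942]
step 3: x^-=[-0.3341, 1.5925, -2.2082]  P^-=[0.6415 -0.2137 0.2374; -0.2137 1.2112 -0.5433; 0.2374 -0.5433 1.3696]  S=[0.8993]  K=[0.6581; -0.1033; -0.0466]  nu=[1.7365]  x^+=[0.8088, 1.4131, -2.2891]  P^+=[0.2520 -0.1525 0.2650; -0.1525 1.2016 -0.5476; 0.2650 -0.5476 1.3677]
step 4: x^-=[0.9227, 1.5125, -2.3427]  P^-=[0.6535 -0.3001 0.3206; -0.3001 1.7128 -0.9688; 0.3206 -0.9688 1.8843]  S=[0.8987]  K=[0.6525; -0.0992; -0.0734]  nu=[0.7937]  x^+=[1.4405, 1.4338, -2.4010]  P^+=[0.2709 -0.2419 0.3636; -0.2419 1.7040 -0.9753; 0.3636 -0.9753 1.8794]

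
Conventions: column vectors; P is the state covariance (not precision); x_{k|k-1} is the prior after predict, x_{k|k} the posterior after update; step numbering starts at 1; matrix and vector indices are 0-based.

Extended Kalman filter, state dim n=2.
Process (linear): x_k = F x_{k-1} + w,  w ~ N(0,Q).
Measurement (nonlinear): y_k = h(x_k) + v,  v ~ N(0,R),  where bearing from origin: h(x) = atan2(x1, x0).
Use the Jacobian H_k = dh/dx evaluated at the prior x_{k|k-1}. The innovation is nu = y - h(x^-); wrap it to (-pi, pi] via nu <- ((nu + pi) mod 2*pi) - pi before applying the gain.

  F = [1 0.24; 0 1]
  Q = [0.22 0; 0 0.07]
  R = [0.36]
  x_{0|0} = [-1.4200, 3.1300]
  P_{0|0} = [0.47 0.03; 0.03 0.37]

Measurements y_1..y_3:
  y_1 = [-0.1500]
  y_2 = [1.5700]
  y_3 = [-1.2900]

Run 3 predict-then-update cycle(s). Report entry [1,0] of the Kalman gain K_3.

K[1,0] = -0.0009

step 1: x^-=[-0.6688, 3.1300]  P^-=[0.7257 0.1188; 0.1188 0.4400]  H_jac=[-0.3055 -0.0653]  S=[0.4344]  K=[-0.5283; -0.1497]  nu=[-1.9313]  x^+=[0.3516, 3.4191]  P^+=[0.6045 0.0844; 0.0844 0.4303]
step 2: x^-=[1.1722, 3.4191]  P^-=[0.8898 0.1877; 0.1877 0.5003]  H_jac=[-0.2617 0.0897]  S=[0.4162]  K=[-0.5191; -0.0102]  nu=[0.3295]  x^+=[1.0011, 3.4158]  P^+=[0.7776 0.1855; 0.1855 0.5002]
step 3: x^-=[1.8209, 3.4158]  P^-=[1.1155 0.3056; 0.3056 0.5702]  H_jac=[-0.2280 0.1215]  S=[0.4095]  K=[-0.5304; -0.0009]  nu=[-2.3710]  x^+=[3.0784, 3.4178]  P^+=[1.0003 0.3054; 0.3054 0.5702]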